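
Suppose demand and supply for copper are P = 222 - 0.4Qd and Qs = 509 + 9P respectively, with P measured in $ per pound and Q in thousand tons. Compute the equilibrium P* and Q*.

In direct form, Qd = 555 - 2.5P.
The market clears where 555 - 2.5P = 509 + 9P. Rearranging, 11.5P = 46, hence P* = 4.
Substitute back: Q* = 555 - 2.5(4) = 545.

P* = 4, Q* = 545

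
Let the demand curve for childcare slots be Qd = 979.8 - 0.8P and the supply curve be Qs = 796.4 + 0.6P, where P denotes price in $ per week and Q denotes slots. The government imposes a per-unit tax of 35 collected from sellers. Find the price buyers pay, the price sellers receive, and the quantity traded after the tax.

P_b = 146, P_s = 111, Q = 863

With a tax of 35 on sellers, they supply based on the net price P_s = P_b - 35, so Qs = 775.4 + 0.6P_b.
Equate demand and the shifted supply: 979.8 - 0.8P_b = 775.4 + 0.6P_b, giving 1.4P_b = 204.4, so P_b = 146.
So P_s = 111 and the quantity traded is Q = 979.8 - 0.8(146) = 863.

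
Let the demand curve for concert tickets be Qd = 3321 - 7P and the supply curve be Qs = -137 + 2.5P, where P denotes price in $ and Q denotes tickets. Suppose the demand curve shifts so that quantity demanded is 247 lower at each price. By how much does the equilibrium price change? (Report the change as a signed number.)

ΔP = -26

At equilibrium Qd = Qs, so 3321 - 7P = -137 + 2.5P; collecting terms, 3458 = 9.5P and P* = 364.
Plugging P* into demand: Q* = 3321 - 7(364) = 773.
After the shift, demand is Qd = 3074 - 7P.
Re-solving, 9.5P = 3211 gives P = 338 and Q = 708.
ΔP = 338 - 364 = -26.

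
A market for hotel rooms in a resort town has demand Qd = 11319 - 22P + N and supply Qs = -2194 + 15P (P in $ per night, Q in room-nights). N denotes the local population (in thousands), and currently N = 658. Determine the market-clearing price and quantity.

P* = 383, Q* = 3551

With N = 658, demand is Qd = 11977 - 22P.
Set Qd = Qs: 11977 - 22P = -2194 + 15P, so 14171 = 37P and P* = 383.
From the demand curve, Q* = 11977 - 22(383) = 3551.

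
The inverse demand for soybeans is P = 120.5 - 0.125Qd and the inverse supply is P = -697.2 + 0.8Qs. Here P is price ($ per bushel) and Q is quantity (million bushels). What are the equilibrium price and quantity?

P* = 10, Q* = 884

Solving each curve for Q: Qd = 964 - 8P and Qs = 871.5 + 1.25P.
Set Qd = Qs: 964 - 8P = 871.5 + 1.25P, so 92.5 = 9.25P and P* = 10.
From the demand curve, Q* = 964 - 8(10) = 884.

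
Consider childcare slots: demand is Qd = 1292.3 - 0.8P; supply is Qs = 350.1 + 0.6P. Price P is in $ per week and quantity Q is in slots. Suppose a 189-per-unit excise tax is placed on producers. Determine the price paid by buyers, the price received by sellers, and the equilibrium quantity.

The tax drives a wedge P_b - P_s = 189. Substituting P_s = P_b - 189 into supply: Qs = 236.7 + 0.6P_b.
Set Qd = Qs: 1292.3 - 0.8P_b = 236.7 + 0.6P_b, so 1055.6 = 1.4P_b and P_b = 754.
Then P_s = 754 - 189 = 565 and Q = 1292.3 - 0.8(754) = 689.1.

P_b = 754, P_s = 565, Q = 689.1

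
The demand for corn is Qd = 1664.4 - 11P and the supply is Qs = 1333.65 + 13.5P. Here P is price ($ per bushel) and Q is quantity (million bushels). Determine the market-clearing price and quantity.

Equating demand and supply, 1664.4 - 11P = 1333.65 + 13.5P gives 24.5P = 330.75, so P* = 13.5.
From the demand curve, Q* = 1664.4 - 11(13.5) = 1515.9.

P* = 13.5, Q* = 1515.9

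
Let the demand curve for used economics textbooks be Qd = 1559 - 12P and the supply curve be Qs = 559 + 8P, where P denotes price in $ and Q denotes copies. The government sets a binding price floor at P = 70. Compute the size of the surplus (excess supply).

With P fixed at 70, quantity demanded is 719 and quantity supplied is 1119.
Surplus = Qs - Qd = 1119 - 719 = 400.

Surplus = 400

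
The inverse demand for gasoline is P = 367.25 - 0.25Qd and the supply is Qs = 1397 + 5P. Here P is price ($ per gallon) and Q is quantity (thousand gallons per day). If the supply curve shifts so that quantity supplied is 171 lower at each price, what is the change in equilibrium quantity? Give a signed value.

ΔQ = -76

Inverting to quantity form: Qd = 1469 - 4P.
The market clears where 1469 - 4P = 1397 + 5P. Rearranging, 9P = 72, hence P* = 8.
Plugging P* into demand: Q* = 1469 - 4(8) = 1437.
After the shift, supply is Qs = 1226 + 5P.
Re-solving, 9P = 243 gives P = 27 and Q = 1361.
ΔQ = 1361 - 1437 = -76.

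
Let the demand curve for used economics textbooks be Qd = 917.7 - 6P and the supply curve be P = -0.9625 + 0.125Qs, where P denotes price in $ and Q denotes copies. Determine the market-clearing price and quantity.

Solving each curve for Q: Qs = 7.7 + 8P.
Equating demand and supply, 917.7 - 6P = 7.7 + 8P gives 14P = 910, so P* = 65.
From the demand curve, Q* = 917.7 - 6(65) = 527.7.

P* = 65, Q* = 527.7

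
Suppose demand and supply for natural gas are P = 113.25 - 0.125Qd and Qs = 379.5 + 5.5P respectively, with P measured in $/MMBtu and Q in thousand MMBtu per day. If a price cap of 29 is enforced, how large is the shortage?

Shortage = 135

In direct form, Qd = 906 - 8P.
Evaluating both curves at the ceiling price 29 gives Qd = 674, Qs = 539.
Shortage = Qd - Qs = 674 - 539 = 135.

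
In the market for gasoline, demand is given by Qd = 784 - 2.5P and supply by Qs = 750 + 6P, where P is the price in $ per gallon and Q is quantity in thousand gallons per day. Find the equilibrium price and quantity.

P* = 4, Q* = 774

At equilibrium Qd = Qs, so 784 - 2.5P = 750 + 6P; collecting terms, 34 = 8.5P and P* = 4.
Substitute back: Q* = 784 - 2.5(4) = 774.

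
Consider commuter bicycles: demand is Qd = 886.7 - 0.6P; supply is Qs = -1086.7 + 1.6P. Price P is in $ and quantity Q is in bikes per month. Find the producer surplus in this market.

Producer surplus = 37953.828125

Set Qd = Qs: 886.7 - 0.6P = -1086.7 + 1.6P, so 1973.4 = 2.2P and P* = 897.
Plugging P* into demand: Q* = 886.7 - 0.6(897) = 348.5.
Supply choke price (Qs = 0): P = 679.1875. Producer surplus = ½ × (897 - 679.1875) × 348.5 = 37953.828125.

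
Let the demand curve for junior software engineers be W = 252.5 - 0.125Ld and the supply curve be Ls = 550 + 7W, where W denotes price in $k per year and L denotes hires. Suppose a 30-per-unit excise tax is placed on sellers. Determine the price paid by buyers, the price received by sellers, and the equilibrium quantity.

Rewriting in direct form: Ld = 2020 - 8W.
The tax drives a wedge W_b - W_s = 30. Substituting W_s = W_b - 30 into supply: Ls = 340 + 7W_b.
Set Ld = Ls: 2020 - 8W_b = 340 + 7W_b, so 1680 = 15W_b and W_b = 112.
So W_s = 82 and the quantity traded is L = 2020 - 8(112) = 1124.

W_b = 112, W_s = 82, L = 1124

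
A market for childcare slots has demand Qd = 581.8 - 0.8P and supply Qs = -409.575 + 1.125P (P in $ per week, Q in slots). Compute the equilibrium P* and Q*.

P* = 515, Q* = 169.8

At equilibrium Qd = Qs, so 581.8 - 0.8P = -409.575 + 1.125P; collecting terms, 991.375 = 1.925P and P* = 515.
Then Q* = 581.8 - 0.8(515) = 169.8.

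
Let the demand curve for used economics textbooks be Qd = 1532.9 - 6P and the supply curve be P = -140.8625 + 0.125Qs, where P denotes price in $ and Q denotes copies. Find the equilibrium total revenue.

Total revenue = 39408.1

In direct form, Qs = 1126.9 + 8P.
The market clears where 1532.9 - 6P = 1126.9 + 8P. Rearranging, 14P = 406, hence P* = 29.
Substitute back: Q* = 1532.9 - 6(29) = 1358.9.
Total revenue = P* × Q* = 29 × 1358.9 = 39408.1.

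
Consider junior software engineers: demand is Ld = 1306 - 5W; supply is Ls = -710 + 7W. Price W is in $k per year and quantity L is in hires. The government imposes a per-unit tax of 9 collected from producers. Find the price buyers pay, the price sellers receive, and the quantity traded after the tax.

W_b = 173.25, W_s = 164.25, L = 439.75

With a tax of 9 on producers, they supply based on the net price W_s = W_b - 9, so Ls = -773 + 7W_b.
Set Ld = Ls: 1306 - 5W_b = -773 + 7W_b, so 2079 = 12W_b and W_b = 173.25.
So W_s = 164.25 and the quantity traded is L = 1306 - 5(173.25) = 439.75.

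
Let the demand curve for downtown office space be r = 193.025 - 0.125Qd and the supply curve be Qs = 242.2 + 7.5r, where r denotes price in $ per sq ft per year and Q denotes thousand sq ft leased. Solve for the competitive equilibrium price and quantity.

r* = 84, Q* = 872.2

Solving each curve for Q: Qd = 1544.2 - 8r.
The market clears where 1544.2 - 8r = 242.2 + 7.5r. Rearranging, 15.5r = 1302, hence r* = 84.
Plugging r* into demand: Q* = 1544.2 - 8(84) = 872.2.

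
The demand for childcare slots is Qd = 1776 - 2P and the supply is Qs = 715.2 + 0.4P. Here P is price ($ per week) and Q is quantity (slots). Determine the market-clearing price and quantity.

The market clears where 1776 - 2P = 715.2 + 0.4P. Rearranging, 2.4P = 1060.8, hence P* = 442.
Substitute back: Q* = 1776 - 2(442) = 892.

P* = 442, Q* = 892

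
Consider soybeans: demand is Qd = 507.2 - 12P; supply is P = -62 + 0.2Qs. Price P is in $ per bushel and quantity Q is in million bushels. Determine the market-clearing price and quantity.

P* = 11.6, Q* = 368

Inverting to quantity form: Qs = 310 + 5P.
At equilibrium Qd = Qs, so 507.2 - 12P = 310 + 5P; collecting terms, 197.2 = 17P and P* = 11.6.
Plugging P* into demand: Q* = 507.2 - 12(11.6) = 368.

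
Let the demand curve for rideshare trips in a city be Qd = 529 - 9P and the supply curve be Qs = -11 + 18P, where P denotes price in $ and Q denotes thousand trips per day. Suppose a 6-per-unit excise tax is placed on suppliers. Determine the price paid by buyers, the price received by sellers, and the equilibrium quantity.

With a tax of 6 on suppliers, they supply based on the net price P_s = P_b - 6, so Qs = -119 + 18P_b.
Market clearing requires 529 - 9P_b = -119 + 18P_b; hence 648 = 27P_b and P_b = 24.
Then P_s = 24 - 6 = 18 and Q = 529 - 9(24) = 313.

P_b = 24, P_s = 18, Q = 313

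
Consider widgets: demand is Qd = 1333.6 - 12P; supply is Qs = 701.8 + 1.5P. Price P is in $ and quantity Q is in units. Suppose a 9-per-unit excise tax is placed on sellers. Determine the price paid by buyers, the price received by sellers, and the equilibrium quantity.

P_b = 47.8, P_s = 38.8, Q = 760

With a tax of 9 on sellers, they supply based on the net price P_s = P_b - 9, so Qs = 688.3 + 1.5P_b.
Set Qd = Qs: 1333.6 - 12P_b = 688.3 + 1.5P_b, so 645.3 = 13.5P_b and P_b = 47.8.
Then P_s = 47.8 - 9 = 38.8 and Q = 1333.6 - 12(47.8) = 760.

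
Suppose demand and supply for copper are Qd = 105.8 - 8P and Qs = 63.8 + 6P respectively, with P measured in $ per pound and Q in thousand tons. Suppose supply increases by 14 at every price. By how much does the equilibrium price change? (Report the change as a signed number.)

ΔP = -1

At equilibrium Qd = Qs, so 105.8 - 8P = 63.8 + 6P; collecting terms, 42 = 14P and P* = 3.
Plugging P* into demand: Q* = 105.8 - 8(3) = 81.8.
After the shift, supply is Qs = 77.8 + 6P.
The new intersection has 28 = 14P, i.e. P = 2, Q = 89.8.
ΔP = 2 - 3 = -1.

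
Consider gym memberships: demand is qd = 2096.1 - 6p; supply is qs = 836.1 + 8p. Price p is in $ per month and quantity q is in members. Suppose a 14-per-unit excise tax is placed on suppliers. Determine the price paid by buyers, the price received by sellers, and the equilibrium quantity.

With a tax of 14 on suppliers, they supply based on the net price p_s = p_b - 14, so qs = 724.1 + 8p_b.
Equate demand and the shifted supply: 2096.1 - 6p_b = 724.1 + 8p_b, giving 14p_b = 1372, so p_b = 98.
Then p_s = 98 - 14 = 84 and q = 2096.1 - 6(98) = 1508.1.

p_b = 98, p_s = 84, q = 1508.1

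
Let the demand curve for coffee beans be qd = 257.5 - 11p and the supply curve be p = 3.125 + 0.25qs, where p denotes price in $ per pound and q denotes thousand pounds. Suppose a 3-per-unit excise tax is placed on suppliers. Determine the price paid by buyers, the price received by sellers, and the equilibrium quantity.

Solving each curve for q: qs = -12.5 + 4p.
The tax drives a wedge p_b - p_s = 3. Substituting p_s = p_b - 3 into supply: qs = -24.5 + 4p_b.
Equate demand and the shifted supply: 257.5 - 11p_b = -24.5 + 4p_b, giving 15p_b = 282, so p_b = 18.8.
So p_s = 15.8 and the quantity traded is q = 257.5 - 11(18.8) = 50.7.

p_b = 18.8, p_s = 15.8, q = 50.7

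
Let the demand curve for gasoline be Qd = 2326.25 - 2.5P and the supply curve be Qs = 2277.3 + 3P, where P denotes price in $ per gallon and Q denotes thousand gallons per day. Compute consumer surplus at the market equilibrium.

Equating demand and supply, 2326.25 - 2.5P = 2277.3 + 3P gives 5.5P = 48.95, so P* = 8.9.
From the demand curve, Q* = 2326.25 - 2.5(8.9) = 2304.
Demand choke price (Qd = 0): P = 2326.25/2.5 = 930.5. Consumer surplus = ½ × (930.5 - 8.9) × 2304 = 1061683.2.

Consumer surplus = 1061683.2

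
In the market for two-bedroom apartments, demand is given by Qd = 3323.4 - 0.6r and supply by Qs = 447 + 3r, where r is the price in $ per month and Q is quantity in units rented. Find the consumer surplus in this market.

Consumer surplus = 6740280

At equilibrium Qd = Qs, so 3323.4 - 0.6r = 447 + 3r; collecting terms, 2876.4 = 3.6r and r* = 799.
From the demand curve, Q* = 3323.4 - 0.6(799) = 2844.
Demand choke price (Qd = 0): r = 3323.4/0.6 = 5539. Consumer surplus = ½ × (5539 - 799) × 2844 = 6740280.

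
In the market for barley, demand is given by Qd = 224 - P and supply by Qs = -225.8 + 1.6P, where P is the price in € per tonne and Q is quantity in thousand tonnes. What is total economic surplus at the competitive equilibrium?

Total surplus = 2113.3125

Set Qd = Qs: 224 - P = -225.8 + 1.6P, so 449.8 = 2.6P and P* = 173.
From the demand curve, Q* = 224 - 173 = 51.
Demand choke price = 224; supply choke price = 141.125. CS = ½(224 - 173)(51) = 1300.5; PS = ½(173 - 141.125)(51) = 812.8125. Total surplus = 2113.3125.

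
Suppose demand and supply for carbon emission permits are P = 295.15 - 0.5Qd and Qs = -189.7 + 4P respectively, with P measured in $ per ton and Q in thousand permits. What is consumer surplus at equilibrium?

Consumer surplus = 27274.5225

Inverting to quantity form: Qd = 590.3 - 2P.
Set Qd = Qs: 590.3 - 2P = -189.7 + 4P, so 780 = 6P and P* = 130.
From the demand curve, Q* = 590.3 - 2(130) = 330.3.
Demand choke price (Qd = 0): P = 590.3/2 = 295.15. Consumer surplus = ½ × (295.15 - 130) × 330.3 = 27274.5225.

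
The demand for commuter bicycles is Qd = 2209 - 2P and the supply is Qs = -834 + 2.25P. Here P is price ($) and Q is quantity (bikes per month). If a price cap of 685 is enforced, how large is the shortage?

At P = 685: Qd = 839 and Qs = 707.25.
Shortage = Qd - Qs = 839 - 707.25 = 131.75.

Shortage = 131.75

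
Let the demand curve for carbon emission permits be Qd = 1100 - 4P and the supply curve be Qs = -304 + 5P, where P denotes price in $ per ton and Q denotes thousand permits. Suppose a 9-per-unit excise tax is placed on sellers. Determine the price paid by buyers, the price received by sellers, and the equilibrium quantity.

P_b = 161, P_s = 152, Q = 456

The tax drives a wedge P_b - P_s = 9. Substituting P_s = P_b - 9 into supply: Qs = -349 + 5P_b.
Market clearing requires 1100 - 4P_b = -349 + 5P_b; hence 1449 = 9P_b and P_b = 161.
So P_s = 152 and the quantity traded is Q = 1100 - 4(161) = 456.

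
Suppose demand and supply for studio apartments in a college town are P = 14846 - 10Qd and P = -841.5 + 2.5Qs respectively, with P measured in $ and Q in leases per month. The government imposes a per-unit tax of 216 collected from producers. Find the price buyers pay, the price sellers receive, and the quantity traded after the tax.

Rewriting in direct form: Qd = 1484.6 - 0.1P and Qs = 336.6 + 0.4P.
The tax drives a wedge P_b - P_s = 216. Substituting P_s = P_b - 216 into supply: Qs = 250.2 + 0.4P_b.
Equate demand and the shifted supply: 1484.6 - 0.1P_b = 250.2 + 0.4P_b, giving 0.5P_b = 1234.4, so P_b = 2468.8.
So P_s = 2252.8 and the quantity traded is Q = 1484.6 - 0.1(2468.8) = 1237.72.

P_b = 2468.8, P_s = 2252.8, Q = 1237.72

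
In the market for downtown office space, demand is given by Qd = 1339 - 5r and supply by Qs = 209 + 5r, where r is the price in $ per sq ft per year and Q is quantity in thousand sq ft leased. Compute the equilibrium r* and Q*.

r* = 113, Q* = 774

The market clears where 1339 - 5r = 209 + 5r. Rearranging, 10r = 1130, hence r* = 113.
Plugging r* into demand: Q* = 1339 - 5(113) = 774.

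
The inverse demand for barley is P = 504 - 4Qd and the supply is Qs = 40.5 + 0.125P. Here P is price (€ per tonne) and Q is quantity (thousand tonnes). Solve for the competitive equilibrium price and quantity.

P* = 228, Q* = 69

In direct form, Qd = 126 - 0.25P.
The market clears where 126 - 0.25P = 40.5 + 0.125P. Rearranging, 0.375P = 85.5, hence P* = 228.
From the demand curve, Q* = 126 - 0.25(228) = 69.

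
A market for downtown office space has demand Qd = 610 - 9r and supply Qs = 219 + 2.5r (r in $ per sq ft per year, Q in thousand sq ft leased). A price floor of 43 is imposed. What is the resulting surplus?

Surplus = 103.5

Evaluating both curves at the floor price 43 gives Qd = 223, Qs = 326.5.
Surplus = Qs - Qd = 326.5 - 223 = 103.5.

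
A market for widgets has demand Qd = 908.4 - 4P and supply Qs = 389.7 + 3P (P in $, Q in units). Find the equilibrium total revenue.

Total revenue = 45349.2

At equilibrium Qd = Qs, so 908.4 - 4P = 389.7 + 3P; collecting terms, 518.7 = 7P and P* = 74.1.
Then Q* = 908.4 - 4(74.1) = 612.
Total revenue = P* × Q* = 74.1 × 612 = 45349.2.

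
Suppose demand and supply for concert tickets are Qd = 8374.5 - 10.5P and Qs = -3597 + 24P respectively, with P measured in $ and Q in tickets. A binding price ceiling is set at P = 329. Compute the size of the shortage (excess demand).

Shortage = 621

Evaluating both curves at the ceiling price 329 gives Qd = 4920, Qs = 4299.
Shortage = Qd - Qs = 4920 - 4299 = 621.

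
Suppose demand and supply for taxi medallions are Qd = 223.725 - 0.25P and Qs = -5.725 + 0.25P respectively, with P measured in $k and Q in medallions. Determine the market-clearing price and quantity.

P* = 458.9, Q* = 109

Set Qd = Qs: 223.725 - 0.25P = -5.725 + 0.25P, so 229.45 = 0.5P and P* = 458.9.
From the demand curve, Q* = 223.725 - 0.25(458.9) = 109.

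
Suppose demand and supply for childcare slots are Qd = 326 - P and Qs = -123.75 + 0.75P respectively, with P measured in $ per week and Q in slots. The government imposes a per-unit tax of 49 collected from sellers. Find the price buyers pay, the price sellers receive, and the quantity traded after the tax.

P_b = 278, P_s = 229, Q = 48

The tax drives a wedge P_b - P_s = 49. Substituting P_s = P_b - 49 into supply: Qs = -160.5 + 0.75P_b.
Market clearing requires 326 - P_b = -160.5 + 0.75P_b; hence 486.5 = 1.75P_b and P_b = 278.
So P_s = 229 and the quantity traded is Q = 326 - 278 = 48.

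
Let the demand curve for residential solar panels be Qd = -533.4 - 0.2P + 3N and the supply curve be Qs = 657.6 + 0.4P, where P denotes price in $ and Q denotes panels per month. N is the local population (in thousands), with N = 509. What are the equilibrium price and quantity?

With N = 509, demand is Qd = 993.6 - 0.2P.
At equilibrium Qd = Qs, so 993.6 - 0.2P = 657.6 + 0.4P; collecting terms, 336 = 0.6P and P* = 560.
Then Q* = 993.6 - 0.2(560) = 881.6.

P* = 560, Q* = 881.6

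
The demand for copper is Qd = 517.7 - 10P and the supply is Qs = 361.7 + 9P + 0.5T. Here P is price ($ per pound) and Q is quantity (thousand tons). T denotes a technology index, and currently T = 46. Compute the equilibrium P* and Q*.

With T = 46, supply is Qs = 384.7 + 9P.
At equilibrium Qd = Qs, so 517.7 - 10P = 384.7 + 9P; collecting terms, 133 = 19P and P* = 7.
Then Q* = 517.7 - 10(7) = 447.7.

P* = 7, Q* = 447.7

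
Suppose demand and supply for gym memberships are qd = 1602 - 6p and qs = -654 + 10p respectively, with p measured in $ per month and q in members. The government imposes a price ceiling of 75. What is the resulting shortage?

With p fixed at 75, quantity demanded is 1152 and quantity supplied is 96.
Shortage = qd - qs = 1152 - 96 = 1056.

Shortage = 1056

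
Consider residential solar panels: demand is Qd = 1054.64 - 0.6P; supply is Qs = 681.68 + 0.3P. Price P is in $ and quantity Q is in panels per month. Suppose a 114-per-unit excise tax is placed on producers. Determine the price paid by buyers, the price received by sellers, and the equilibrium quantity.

P_b = 452.4, P_s = 338.4, Q = 783.2

The tax drives a wedge P_b - P_s = 114. Substituting P_s = P_b - 114 into supply: Qs = 647.48 + 0.3P_b.
Equate demand and the shifted supply: 1054.64 - 0.6P_b = 647.48 + 0.3P_b, giving 0.9P_b = 407.16, so P_b = 452.4.
So P_s = 338.4 and the quantity traded is Q = 1054.64 - 0.6(452.4) = 783.2.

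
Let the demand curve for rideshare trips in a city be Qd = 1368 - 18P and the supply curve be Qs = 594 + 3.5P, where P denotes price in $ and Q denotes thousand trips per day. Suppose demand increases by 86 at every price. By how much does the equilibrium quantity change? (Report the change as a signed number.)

Set Qd = Qs: 1368 - 18P = 594 + 3.5P, so 774 = 21.5P and P* = 36.
Substitute back: Q* = 1368 - 18(36) = 720.
After the shift, demand is Qd = 1454 - 18P.
New equilibrium: 860 = 21.5P, so P = 40 and Q = 734.
ΔQ = 734 - 720 = 14.

ΔQ = 14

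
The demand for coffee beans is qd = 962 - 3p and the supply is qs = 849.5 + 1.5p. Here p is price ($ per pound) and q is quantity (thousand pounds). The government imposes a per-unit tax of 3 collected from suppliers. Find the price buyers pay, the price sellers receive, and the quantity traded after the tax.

With a tax of 3 on suppliers, they supply based on the net price p_s = p_b - 3, so qs = 845 + 1.5p_b.
Market clearing requires 962 - 3p_b = 845 + 1.5p_b; hence 117 = 4.5p_b and p_b = 26.
So p_s = 23 and the quantity traded is q = 962 - 3(26) = 884.

p_b = 26, p_s = 23, q = 884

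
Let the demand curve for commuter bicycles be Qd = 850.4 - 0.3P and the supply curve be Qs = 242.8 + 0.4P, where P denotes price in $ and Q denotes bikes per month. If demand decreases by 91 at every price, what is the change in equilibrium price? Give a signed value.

The market clears where 850.4 - 0.3P = 242.8 + 0.4P. Rearranging, 0.7P = 607.6, hence P* = 868.
Substitute back: Q* = 850.4 - 0.3(868) = 590.
After the shift, demand is Qd = 759.4 - 0.3P.
New equilibrium: 516.6 = 0.7P, so P = 738 and Q = 538.
ΔP = 738 - 868 = -130.

ΔP = -130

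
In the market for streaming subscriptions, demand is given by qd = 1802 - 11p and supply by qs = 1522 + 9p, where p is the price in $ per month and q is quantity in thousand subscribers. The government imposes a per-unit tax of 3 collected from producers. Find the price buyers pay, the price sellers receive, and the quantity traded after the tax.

p_b = 15.35, p_s = 12.35, q = 1633.15

With a tax of 3 on producers, they supply based on the net price p_s = p_b - 3, so qs = 1495 + 9p_b.
Market clearing requires 1802 - 11p_b = 1495 + 9p_b; hence 307 = 20p_b and p_b = 15.35.
So p_s = 12.35 and the quantity traded is q = 1802 - 11(15.35) = 1633.15.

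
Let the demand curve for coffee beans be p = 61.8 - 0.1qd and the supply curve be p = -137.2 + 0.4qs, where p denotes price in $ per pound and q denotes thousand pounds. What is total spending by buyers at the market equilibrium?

Total spending by buyers = 8756

Inverting to quantity form: qd = 618 - 10p and qs = 343 + 2.5p.
At equilibrium qd = qs, so 618 - 10p = 343 + 2.5p; collecting terms, 275 = 12.5p and p* = 22.
From the demand curve, q* = 618 - 10(22) = 398.
Total spending by buyers = p* × q* = 22 × 398 = 8756.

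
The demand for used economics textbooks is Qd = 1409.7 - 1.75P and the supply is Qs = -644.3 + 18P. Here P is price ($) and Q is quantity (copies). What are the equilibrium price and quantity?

At equilibrium Qd = Qs, so 1409.7 - 1.75P = -644.3 + 18P; collecting terms, 2054 = 19.75P and P* = 104.
Then Q* = 1409.7 - 1.75(104) = 1227.7.

P* = 104, Q* = 1227.7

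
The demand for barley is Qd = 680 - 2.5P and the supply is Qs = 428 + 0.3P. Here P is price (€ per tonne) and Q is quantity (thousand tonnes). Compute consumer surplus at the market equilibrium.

Set Qd = Qs: 680 - 2.5P = 428 + 0.3P, so 252 = 2.8P and P* = 90.
Then Q* = 680 - 2.5(90) = 455.
Demand choke price (Qd = 0): P = 680/2.5 = 272. Consumer surplus = ½ × (272 - 90) × 455 = 41405.

Consumer surplus = 41405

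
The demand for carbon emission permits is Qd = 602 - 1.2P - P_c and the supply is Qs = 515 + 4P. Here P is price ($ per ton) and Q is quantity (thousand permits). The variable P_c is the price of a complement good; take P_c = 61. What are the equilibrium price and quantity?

With P_c = 61, demand is Qd = 541 - 1.2P.
Equating demand and supply, 541 - 1.2P = 515 + 4P gives 5.2P = 26, so P* = 5.
Then Q* = 541 - 1.2(5) = 535.

P* = 5, Q* = 535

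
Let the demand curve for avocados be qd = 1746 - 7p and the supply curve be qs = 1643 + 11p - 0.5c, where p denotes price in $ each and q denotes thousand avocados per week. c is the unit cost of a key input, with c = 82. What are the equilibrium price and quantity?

p* = 8, q* = 1690

With c = 82, supply is qs = 1602 + 11p.
Equating demand and supply, 1746 - 7p = 1602 + 11p gives 18p = 144, so p* = 8.
Then q* = 1746 - 7(8) = 1690.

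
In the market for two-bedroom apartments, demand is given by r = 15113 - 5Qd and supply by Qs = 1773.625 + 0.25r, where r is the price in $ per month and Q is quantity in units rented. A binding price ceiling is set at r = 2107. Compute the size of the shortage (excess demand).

Rewriting in direct form: Qd = 3022.6 - 0.2r.
Evaluating both curves at the ceiling price 2107 gives Qd = 2601.2, Qs = 2300.375.
Shortage = Qd - Qs = 2601.2 - 2300.375 = 300.825.

Shortage = 300.825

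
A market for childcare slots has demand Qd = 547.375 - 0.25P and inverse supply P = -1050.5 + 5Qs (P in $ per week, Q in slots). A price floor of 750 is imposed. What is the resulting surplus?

Surplus = 0.225

Rewriting in direct form: Qs = 210.1 + 0.2P.
With P fixed at 750, quantity demanded is 359.875 and quantity supplied is 360.1.
Surplus = Qs - Qd = 360.1 - 359.875 = 0.225.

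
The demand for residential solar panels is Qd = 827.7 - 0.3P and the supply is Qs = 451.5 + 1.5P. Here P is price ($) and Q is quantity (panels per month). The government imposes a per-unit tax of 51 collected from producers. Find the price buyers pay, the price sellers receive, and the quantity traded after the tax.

P_b = 251.5, P_s = 200.5, Q = 752.25

The tax drives a wedge P_b - P_s = 51. Substituting P_s = P_b - 51 into supply: Qs = 375 + 1.5P_b.
Set Qd = Qs: 827.7 - 0.3P_b = 375 + 1.5P_b, so 452.7 = 1.8P_b and P_b = 251.5.
So P_s = 200.5 and the quantity traded is Q = 827.7 - 0.3(251.5) = 752.25.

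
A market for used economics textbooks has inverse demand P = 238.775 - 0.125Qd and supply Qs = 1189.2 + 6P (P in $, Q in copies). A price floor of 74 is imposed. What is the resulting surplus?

Surplus = 315

In direct form, Qd = 1910.2 - 8P.
At P = 74: Qd = 1318.2 and Qs = 1633.2.
Surplus = Qs - Qd = 1633.2 - 1318.2 = 315.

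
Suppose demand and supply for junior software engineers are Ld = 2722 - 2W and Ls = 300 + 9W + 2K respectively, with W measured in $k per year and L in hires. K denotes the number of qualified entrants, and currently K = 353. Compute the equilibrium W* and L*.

With K = 353, supply is Ls = 1006 + 9W.
Equating demand and supply, 2722 - 2W = 1006 + 9W gives 11W = 1716, so W* = 156.
Plugging W* into demand: L* = 2722 - 2(156) = 2410.

W* = 156, L* = 2410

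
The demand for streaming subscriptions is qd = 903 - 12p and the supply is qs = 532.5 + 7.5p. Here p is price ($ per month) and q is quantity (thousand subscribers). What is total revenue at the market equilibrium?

Total revenue = 12825

Set qd = qs: 903 - 12p = 532.5 + 7.5p, so 370.5 = 19.5p and p* = 19.
Substitute back: q* = 903 - 12(19) = 675.
Total revenue = p* × q* = 19 × 675 = 12825.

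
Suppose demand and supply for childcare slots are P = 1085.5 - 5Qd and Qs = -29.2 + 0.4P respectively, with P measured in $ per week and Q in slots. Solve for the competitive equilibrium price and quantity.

P* = 410.5, Q* = 135

Solving each curve for Q: Qd = 217.1 - 0.2P.
At equilibrium Qd = Qs, so 217.1 - 0.2P = -29.2 + 0.4P; collecting terms, 246.3 = 0.6P and P* = 410.5.
Then Q* = 217.1 - 0.2(410.5) = 135.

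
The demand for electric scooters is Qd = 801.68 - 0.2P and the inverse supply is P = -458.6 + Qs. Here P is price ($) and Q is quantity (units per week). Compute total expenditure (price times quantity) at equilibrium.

Total expenditure = 212852.55

Rewriting in direct form: Qs = 458.6 + P.
At equilibrium Qd = Qs, so 801.68 - 0.2P = 458.6 + P; collecting terms, 343.08 = 1.2P and P* = 285.9.
Substitute back: Q* = 801.68 - 0.2(285.9) = 744.5.
Total expenditure = P* × Q* = 285.9 × 744.5 = 212852.55.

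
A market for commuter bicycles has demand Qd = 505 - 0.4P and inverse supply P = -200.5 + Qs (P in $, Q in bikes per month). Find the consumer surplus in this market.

Rewriting in direct form: Qs = 200.5 + P.
Set Qd = Qs: 505 - 0.4P = 200.5 + P, so 304.5 = 1.4P and P* = 217.5.
From the demand curve, Q* = 505 - 0.4(217.5) = 418.
Demand choke price (Qd = 0): P = 505/0.4 = 1262.5. Consumer surplus = ½ × (1262.5 - 217.5) × 418 = 218405.

Consumer surplus = 218405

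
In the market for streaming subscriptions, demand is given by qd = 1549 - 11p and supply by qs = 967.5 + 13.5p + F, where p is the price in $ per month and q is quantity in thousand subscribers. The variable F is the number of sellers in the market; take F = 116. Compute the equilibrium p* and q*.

p* = 19, q* = 1340

With F = 116, supply is qs = 1083.5 + 13.5p.
The market clears where 1549 - 11p = 1083.5 + 13.5p. Rearranging, 24.5p = 465.5, hence p* = 19.
Then q* = 1549 - 11(19) = 1340.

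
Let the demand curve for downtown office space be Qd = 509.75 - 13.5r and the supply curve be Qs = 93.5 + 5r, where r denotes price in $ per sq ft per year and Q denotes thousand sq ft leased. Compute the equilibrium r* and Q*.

r* = 22.5, Q* = 206

Equating demand and supply, 509.75 - 13.5r = 93.5 + 5r gives 18.5r = 416.25, so r* = 22.5.
Substitute back: Q* = 509.75 - 13.5(22.5) = 206.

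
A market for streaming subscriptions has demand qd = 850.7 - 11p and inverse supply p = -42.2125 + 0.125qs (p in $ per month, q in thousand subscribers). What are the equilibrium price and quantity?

p* = 27, q* = 553.7

Rewriting in direct form: qs = 337.7 + 8p.
The market clears where 850.7 - 11p = 337.7 + 8p. Rearranging, 19p = 513, hence p* = 27.
Plugging p* into demand: q* = 850.7 - 11(27) = 553.7.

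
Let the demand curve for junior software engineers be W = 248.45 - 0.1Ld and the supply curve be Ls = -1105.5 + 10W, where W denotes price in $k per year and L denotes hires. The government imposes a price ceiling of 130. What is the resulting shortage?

In direct form, Ld = 2484.5 - 10W.
At W = 130: Ld = 1184.5 and Ls = 194.5.
Shortage = Ld - Ls = 1184.5 - 194.5 = 990.

Shortage = 990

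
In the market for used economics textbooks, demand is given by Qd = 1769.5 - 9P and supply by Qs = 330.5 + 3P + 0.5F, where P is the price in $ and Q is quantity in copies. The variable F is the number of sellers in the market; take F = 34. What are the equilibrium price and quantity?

With F = 34, supply is Qs = 347.5 + 3P.
Set Qd = Qs: 1769.5 - 9P = 347.5 + 3P, so 1422 = 12P and P* = 118.5.
From the demand curve, Q* = 1769.5 - 9(118.5) = 703.

P* = 118.5, Q* = 703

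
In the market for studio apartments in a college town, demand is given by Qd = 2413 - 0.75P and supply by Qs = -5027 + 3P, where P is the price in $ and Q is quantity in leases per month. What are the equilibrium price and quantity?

P* = 1984, Q* = 925

At equilibrium Qd = Qs, so 2413 - 0.75P = -5027 + 3P; collecting terms, 7440 = 3.75P and P* = 1984.
From the demand curve, Q* = 2413 - 0.75(1984) = 925.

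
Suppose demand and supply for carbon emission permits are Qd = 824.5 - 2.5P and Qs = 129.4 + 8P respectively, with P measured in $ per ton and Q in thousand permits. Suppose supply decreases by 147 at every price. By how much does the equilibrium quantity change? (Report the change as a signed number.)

Equating demand and supply, 824.5 - 2.5P = 129.4 + 8P gives 10.5P = 695.1, so P* = 66.2.
Plugging P* into demand: Q* = 824.5 - 2.5(66.2) = 659.
After the shift, supply is Qs = -17.6 + 8P.
Re-solving, 10.5P = 842.1 gives P = 80.2 and Q = 624.
ΔQ = 624 - 659 = -35.

ΔQ = -35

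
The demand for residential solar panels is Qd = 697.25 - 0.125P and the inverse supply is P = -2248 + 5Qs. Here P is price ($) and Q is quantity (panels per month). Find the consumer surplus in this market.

Rewriting in direct form: Qs = 449.6 + 0.2P.
Set Qd = Qs: 697.25 - 0.125P = 449.6 + 0.2P, so 247.65 = 0.325P and P* = 762.
Plugging P* into demand: Q* = 697.25 - 0.125(762) = 602.
Demand choke price (Qd = 0): P = 697.25/0.125 = 5578. Consumer surplus = ½ × (5578 - 762) × 602 = 1449616.

Consumer surplus = 1449616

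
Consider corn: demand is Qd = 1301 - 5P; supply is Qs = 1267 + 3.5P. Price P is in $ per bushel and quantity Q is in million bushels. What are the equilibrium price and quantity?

P* = 4, Q* = 1281

At equilibrium Qd = Qs, so 1301 - 5P = 1267 + 3.5P; collecting terms, 34 = 8.5P and P* = 4.
Substitute back: Q* = 1301 - 5(4) = 1281.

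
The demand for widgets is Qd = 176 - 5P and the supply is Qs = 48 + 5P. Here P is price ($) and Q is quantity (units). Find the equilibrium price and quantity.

P* = 12.8, Q* = 112

Equating demand and supply, 176 - 5P = 48 + 5P gives 10P = 128, so P* = 12.8.
From the demand curve, Q* = 176 - 5(12.8) = 112.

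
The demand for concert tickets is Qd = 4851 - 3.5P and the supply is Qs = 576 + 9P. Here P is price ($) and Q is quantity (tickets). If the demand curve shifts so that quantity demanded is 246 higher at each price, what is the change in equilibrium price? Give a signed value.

ΔP = 19.68

Equating demand and supply, 4851 - 3.5P = 576 + 9P gives 12.5P = 4275, so P* = 342.
Substitute back: Q* = 4851 - 3.5(342) = 3654.
After the shift, demand is Qd = 5097 - 3.5P.
New equilibrium: 4521 = 12.5P, so P = 361.68 and Q = 3831.12.
ΔP = 361.68 - 342 = 19.68.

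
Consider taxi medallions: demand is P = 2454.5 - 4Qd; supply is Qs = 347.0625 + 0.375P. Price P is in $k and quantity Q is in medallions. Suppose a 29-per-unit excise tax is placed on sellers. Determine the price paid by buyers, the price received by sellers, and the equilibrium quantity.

Rewriting in direct form: Qd = 613.625 - 0.25P.
With a tax of 29 on sellers, they supply based on the net price P_s = P_b - 29, so Qs = 336.1875 + 0.375P_b.
Market clearing requires 613.625 - 0.25P_b = 336.1875 + 0.375P_b; hence 277.4375 = 0.625P_b and P_b = 443.9.
Then P_s = 443.9 - 29 = 414.9 and Q = 613.625 - 0.25(443.9) = 502.65.

P_b = 443.9, P_s = 414.9, Q = 502.65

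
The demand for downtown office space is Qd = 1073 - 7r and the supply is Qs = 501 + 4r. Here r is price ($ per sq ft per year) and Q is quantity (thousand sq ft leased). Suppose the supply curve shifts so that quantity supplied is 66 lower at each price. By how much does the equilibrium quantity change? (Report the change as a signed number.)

ΔQ = -42

Equating demand and supply, 1073 - 7r = 501 + 4r gives 11r = 572, so r* = 52.
Substitute back: Q* = 1073 - 7(52) = 709.
After the shift, supply is Qs = 435 + 4r.
Re-solving, 11r = 638 gives r = 58 and Q = 667.
ΔQ = 667 - 709 = -42.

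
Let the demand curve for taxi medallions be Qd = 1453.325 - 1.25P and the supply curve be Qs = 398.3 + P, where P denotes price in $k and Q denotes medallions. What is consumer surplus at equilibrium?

Consumer surplus = 300814.336

At equilibrium Qd = Qs, so 1453.325 - 1.25P = 398.3 + P; collecting terms, 1055.025 = 2.25P and P* = 468.9.
Then Q* = 1453.325 - 1.25(468.9) = 867.2.
Demand choke price (Qd = 0): P = 1453.325/1.25 = 1162.66. Consumer surplus = ½ × (1162.66 - 468.9) × 867.2 = 300814.336.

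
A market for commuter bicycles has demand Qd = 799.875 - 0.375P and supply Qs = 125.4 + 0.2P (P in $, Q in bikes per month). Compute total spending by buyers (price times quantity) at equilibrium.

Total spending by buyers = 422280

At equilibrium Qd = Qs, so 799.875 - 0.375P = 125.4 + 0.2P; collecting terms, 674.475 = 0.575P and P* = 1173.
Substitute back: Q* = 799.875 - 0.375(1173) = 360.
Total spending by buyers = P* × Q* = 1173 × 360 = 422280.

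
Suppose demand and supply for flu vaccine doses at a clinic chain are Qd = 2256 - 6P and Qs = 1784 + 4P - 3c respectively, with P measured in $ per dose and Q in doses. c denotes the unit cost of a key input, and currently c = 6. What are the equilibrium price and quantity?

P* = 49, Q* = 1962

With c = 6, supply is Qs = 1766 + 4P.
Equating demand and supply, 2256 - 6P = 1766 + 4P gives 10P = 490, so P* = 49.
From the demand curve, Q* = 2256 - 6(49) = 1962.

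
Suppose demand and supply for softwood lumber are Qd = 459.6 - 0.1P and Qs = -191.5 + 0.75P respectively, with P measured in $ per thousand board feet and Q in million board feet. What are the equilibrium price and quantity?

P* = 766, Q* = 383

The market clears where 459.6 - 0.1P = -191.5 + 0.75P. Rearranging, 0.85P = 651.1, hence P* = 766.
Plugging P* into demand: Q* = 459.6 - 0.1(766) = 383.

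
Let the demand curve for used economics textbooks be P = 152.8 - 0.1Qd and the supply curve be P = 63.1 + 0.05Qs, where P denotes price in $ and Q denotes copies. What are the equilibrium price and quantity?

In direct form, Qd = 1528 - 10P and Qs = -1262 + 20P.
The market clears where 1528 - 10P = -1262 + 20P. Rearranging, 30P = 2790, hence P* = 93.
Then Q* = 1528 - 10(93) = 598.

P* = 93, Q* = 598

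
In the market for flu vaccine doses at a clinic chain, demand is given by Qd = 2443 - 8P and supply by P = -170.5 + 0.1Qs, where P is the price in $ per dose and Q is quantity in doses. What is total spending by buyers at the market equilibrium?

Rewriting in direct form: Qs = 1705 + 10P.
Set Qd = Qs: 2443 - 8P = 1705 + 10P, so 738 = 18P and P* = 41.
From the demand curve, Q* = 2443 - 8(41) = 2115.
Total spending by buyers = P* × Q* = 41 × 2115 = 86715.

Total spending by buyers = 86715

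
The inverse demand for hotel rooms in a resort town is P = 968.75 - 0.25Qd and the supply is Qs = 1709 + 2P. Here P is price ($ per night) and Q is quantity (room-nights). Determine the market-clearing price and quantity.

Rewriting in direct form: Qd = 3875 - 4P.
The market clears where 3875 - 4P = 1709 + 2P. Rearranging, 6P = 2166, hence P* = 361.
Then Q* = 3875 - 4(361) = 2431.

P* = 361, Q* = 2431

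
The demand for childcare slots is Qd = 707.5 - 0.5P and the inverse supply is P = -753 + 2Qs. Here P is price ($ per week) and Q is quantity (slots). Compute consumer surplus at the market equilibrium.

Consumer surplus = 293764

In direct form, Qs = 376.5 + 0.5P.
At equilibrium Qd = Qs, so 707.5 - 0.5P = 376.5 + 0.5P; collecting terms, 331 = P and P* = 331.
Substitute back: Q* = 707.5 - 0.5(331) = 542.
Demand choke price (Qd = 0): P = 707.5/0.5 = 1415. Consumer surplus = ½ × (1415 - 331) × 542 = 293764.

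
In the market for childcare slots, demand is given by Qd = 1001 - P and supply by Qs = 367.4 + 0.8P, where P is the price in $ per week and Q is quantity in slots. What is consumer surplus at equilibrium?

Set Qd = Qs: 1001 - P = 367.4 + 0.8P, so 633.6 = 1.8P and P* = 352.
Substitute back: Q* = 1001 - 352 = 649.
Demand choke price (Qd = 0): P = 1001. Consumer surplus = ½ × (1001 - 352) × 649 = 210600.5.

Consumer surplus = 210600.5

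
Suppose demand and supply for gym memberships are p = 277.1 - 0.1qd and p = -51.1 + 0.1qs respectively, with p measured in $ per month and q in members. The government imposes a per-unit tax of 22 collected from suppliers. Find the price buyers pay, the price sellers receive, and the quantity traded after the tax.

p_b = 124, p_s = 102, q = 1531

Inverting to quantity form: qd = 2771 - 10p and qs = 511 + 10p.
With a tax of 22 on suppliers, they supply based on the net price p_s = p_b - 22, so qs = 291 + 10p_b.
Equate demand and the shifted supply: 2771 - 10p_b = 291 + 10p_b, giving 20p_b = 2480, so p_b = 124.
Then p_s = 124 - 22 = 102 and q = 2771 - 10(124) = 1531.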